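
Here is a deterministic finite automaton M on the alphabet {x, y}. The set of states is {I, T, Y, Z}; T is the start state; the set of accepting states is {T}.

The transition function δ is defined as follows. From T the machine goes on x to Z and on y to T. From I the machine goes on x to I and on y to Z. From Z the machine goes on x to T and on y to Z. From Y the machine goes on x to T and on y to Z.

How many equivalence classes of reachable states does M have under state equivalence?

Reachable states from the start: {T,Z}. Unreachable: {I,Y} — drop them.
Initial partition by acceptance: {T} | {Z}.
The partition is now stable with 2 blocks: {T} | {Z}.

2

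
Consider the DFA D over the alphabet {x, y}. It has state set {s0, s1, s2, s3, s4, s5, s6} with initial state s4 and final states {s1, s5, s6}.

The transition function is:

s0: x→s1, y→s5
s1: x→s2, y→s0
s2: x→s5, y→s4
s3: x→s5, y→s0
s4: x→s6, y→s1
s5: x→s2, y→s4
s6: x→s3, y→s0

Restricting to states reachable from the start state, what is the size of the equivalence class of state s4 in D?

Every state is reachable, so we keep all 7.
Start with accepting vs non-accepting: {s1,s5,s6} | {s0,s2,s3,s4}.
Split {s0,s2,s3,s4} by δ(·,y) → {s0,s4} and {s2,s3}.
No further refinement is possible. Final partition (3 blocks): {s1,s5,s6} | {s0,s4} | {s2,s3}.
The equivalence class containing s4 is {s0,s4}, of size 2.

2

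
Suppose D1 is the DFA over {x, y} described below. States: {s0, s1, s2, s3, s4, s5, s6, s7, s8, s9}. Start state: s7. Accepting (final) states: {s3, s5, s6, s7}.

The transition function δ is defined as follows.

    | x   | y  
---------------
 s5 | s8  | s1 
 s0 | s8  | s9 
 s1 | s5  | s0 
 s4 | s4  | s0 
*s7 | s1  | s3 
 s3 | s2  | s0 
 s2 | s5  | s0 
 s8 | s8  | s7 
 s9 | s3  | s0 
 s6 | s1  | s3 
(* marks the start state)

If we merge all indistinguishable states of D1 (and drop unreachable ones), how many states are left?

First remove the unreachable states {s4,s6}; 8 states remain.
P0 = {s3,s5,s7} | {s0,s1,s2,s8,s9}.
On input y, block {s3,s5,s7} splits into {s3,s5} and {s7}.
Refine {s0,s1,s2,s8,s9} on symbol x: members go to different blocks, giving {s1,s2,s9} and {s0,s8}.
On input x, block {s3,s5} splits into {s3} and {s5}.
Refine {s1,s2,s9} on symbol x: members go to different blocks, giving {s1,s2} and {s9}.
Refine {s0,s8} on symbol y: members go to different blocks, giving {s0} and {s8}.
The partition is now stable with 7 blocks: {s3} | {s1,s2} | {s7} | {s0} | {s5} | {s9} | {s8}.

7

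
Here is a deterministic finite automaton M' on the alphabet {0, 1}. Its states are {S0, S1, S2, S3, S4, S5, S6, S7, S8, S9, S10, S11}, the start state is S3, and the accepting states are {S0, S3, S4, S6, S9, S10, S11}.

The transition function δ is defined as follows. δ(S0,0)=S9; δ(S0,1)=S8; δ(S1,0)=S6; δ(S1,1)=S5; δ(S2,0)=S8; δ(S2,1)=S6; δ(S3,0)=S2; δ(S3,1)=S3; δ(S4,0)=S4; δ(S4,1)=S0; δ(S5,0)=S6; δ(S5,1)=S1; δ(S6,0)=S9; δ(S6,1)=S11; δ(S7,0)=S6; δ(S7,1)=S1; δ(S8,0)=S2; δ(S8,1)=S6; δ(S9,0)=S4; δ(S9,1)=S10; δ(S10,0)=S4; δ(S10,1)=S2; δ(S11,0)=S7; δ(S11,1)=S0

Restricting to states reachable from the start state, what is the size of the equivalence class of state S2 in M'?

2

Every state is reachable, so we keep all 12.
P0 = {S0,S3,S4,S6,S9,S10,S11} | {S1,S2,S5,S7,S8}.
Split {S0,S3,S4,S6,S9,S10,S11} by δ(·,0) → {S0,S4,S6,S9,S10} and {S3,S11}.
Refine {S0,S4,S6,S9,S10} on symbol 1: members go to different blocks, giving {S0,S10} and {S4,S9} and {S6}.
On input 0, block {S1,S2,S5,S7,S8} splits into {S1,S5,S7} and {S2,S8}.
On input 0, block {S3,S11} splits into {S3} and {S11}.
No further refinement is possible. Final partition (7 blocks): {S0,S10} | {S1,S5,S7} | {S3} | {S4,S9} | {S6} | {S2,S8} | {S11}.
State S2 belongs to the block {S2,S8}, which has 2 states.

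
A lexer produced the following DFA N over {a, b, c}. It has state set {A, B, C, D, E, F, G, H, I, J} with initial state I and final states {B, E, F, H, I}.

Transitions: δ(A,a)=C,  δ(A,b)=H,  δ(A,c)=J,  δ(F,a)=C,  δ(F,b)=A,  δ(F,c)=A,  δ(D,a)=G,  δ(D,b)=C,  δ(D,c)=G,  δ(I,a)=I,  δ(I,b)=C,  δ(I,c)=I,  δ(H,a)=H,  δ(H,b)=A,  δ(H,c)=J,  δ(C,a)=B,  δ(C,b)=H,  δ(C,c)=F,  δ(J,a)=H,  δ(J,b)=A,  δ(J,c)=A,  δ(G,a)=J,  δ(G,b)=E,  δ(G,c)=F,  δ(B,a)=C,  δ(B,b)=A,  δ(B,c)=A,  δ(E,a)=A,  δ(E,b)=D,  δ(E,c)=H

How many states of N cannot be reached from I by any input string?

Starting at I and following transitions, the reachable set is {A, B, C, F, H, I, J}. That leaves D, E, G unreachable — 3 in total.

3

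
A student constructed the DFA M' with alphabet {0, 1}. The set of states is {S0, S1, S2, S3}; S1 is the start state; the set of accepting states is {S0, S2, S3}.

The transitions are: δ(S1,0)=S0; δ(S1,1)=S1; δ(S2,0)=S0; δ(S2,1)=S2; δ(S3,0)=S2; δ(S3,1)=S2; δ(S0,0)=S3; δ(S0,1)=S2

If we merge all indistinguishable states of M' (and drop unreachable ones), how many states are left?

Start with accepting vs non-accepting: {S0,S2,S3} | {S1}.
Stable partition: {S0,S2,S3} | {S1} — 2 equivalence classes.

2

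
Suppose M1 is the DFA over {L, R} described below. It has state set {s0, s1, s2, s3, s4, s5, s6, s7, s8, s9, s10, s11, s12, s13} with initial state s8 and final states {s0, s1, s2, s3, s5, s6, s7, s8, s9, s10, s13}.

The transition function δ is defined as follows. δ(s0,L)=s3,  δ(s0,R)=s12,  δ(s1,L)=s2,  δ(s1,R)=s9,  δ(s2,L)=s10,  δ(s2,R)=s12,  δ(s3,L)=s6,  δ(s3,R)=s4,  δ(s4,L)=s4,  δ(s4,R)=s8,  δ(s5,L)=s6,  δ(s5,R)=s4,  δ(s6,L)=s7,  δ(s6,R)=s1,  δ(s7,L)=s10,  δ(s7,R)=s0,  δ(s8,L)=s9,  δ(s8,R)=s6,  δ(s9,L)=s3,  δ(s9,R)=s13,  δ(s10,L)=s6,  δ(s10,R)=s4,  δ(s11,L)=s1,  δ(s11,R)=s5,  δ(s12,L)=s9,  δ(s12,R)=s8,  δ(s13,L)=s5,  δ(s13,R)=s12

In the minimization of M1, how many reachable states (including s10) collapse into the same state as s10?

First remove the unreachable states {s11}; 13 states remain.
P0 = {s0,s1,s2,s3,s5,s6,s7,s8,s9,s10,s13} | {s4,s12}.
Refine {s0,s1,s2,s3,s5,s6,s7,s8,s9,s10,s13} on symbol R: members go to different blocks, giving {s0,s2,s3,s5,s10,s13} and {s1,s6,s7,s8,s9}.
Split {s0,s2,s3,s5,s10,s13} by δ(·,L) → {s0,s2,s13} and {s3,s5,s10}.
On input L, block {s4,s12} splits into {s4} and {s12}.
On input L, block {s1,s6,s7,s8,s9} splits into {s6,s8} and {s7,s9} and {s1}.
Refine {s6,s8} on symbol R: members go to different blocks, giving {s6} and {s8}.
Stable partition: {s0,s2,s13} | {s4} | {s6} | {s3,s5,s10} | {s12} | {s7,s9} | {s1} | {s8} — 8 equivalence classes.
The equivalence class containing s10 is {s3,s5,s10}, of size 3.

3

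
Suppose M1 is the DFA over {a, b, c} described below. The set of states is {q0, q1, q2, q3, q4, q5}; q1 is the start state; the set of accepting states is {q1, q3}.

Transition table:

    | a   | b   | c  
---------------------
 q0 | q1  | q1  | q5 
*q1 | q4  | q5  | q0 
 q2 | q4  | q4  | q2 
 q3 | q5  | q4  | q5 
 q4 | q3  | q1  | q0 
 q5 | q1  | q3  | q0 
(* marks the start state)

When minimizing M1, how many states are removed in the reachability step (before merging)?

BFS from q1 reaches {q0, q1, q3, q4, q5}; the 1 state(s) q2 are never visited.

1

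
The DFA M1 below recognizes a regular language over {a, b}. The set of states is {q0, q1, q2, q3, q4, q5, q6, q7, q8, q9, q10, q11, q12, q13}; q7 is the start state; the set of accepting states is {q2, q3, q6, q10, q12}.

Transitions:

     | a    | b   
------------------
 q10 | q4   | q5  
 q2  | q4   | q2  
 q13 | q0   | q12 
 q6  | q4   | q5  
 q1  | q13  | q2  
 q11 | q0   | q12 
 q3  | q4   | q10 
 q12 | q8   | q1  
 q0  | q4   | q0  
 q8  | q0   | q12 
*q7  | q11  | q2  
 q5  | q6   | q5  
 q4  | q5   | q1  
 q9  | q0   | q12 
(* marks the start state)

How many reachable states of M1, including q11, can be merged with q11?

First remove the unreachable states {q3,q9,q10}; 11 states remain.
Start with accepting vs non-accepting: {q2,q6,q12} | {q0,q1,q4,q5,q7,q8,q11,q13}.
On input b, block {q2,q6,q12} splits into {q6,q12} and {q2}.
Refine {q0,q1,q4,q5,q7,q8,q11,q13} on symbol a: members go to different blocks, giving {q0,q1,q4,q7,q8,q11,q13} and {q5}.
On input b, block {q6,q12} splits into {q6} and {q12}.
Refine {q0,q1,q4,q7,q8,q11,q13} on symbol a: members go to different blocks, giving {q0,q1,q7,q8,q11,q13} and {q4}.
Split {q0,q1,q7,q8,q11,q13} by δ(·,a) → {q1,q7,q8,q11,q13} and {q0}.
Split {q1,q7,q8,q11,q13} by δ(·,a) → {q8,q11,q13} and {q1,q7}.
The partition is now stable with 8 blocks: {q6} | {q8,q11,q13} | {q2} | {q5} | {q12} | {q4} | {q0} | {q1,q7}.
State q11 belongs to the block {q8,q11,q13}, which has 3 states.

3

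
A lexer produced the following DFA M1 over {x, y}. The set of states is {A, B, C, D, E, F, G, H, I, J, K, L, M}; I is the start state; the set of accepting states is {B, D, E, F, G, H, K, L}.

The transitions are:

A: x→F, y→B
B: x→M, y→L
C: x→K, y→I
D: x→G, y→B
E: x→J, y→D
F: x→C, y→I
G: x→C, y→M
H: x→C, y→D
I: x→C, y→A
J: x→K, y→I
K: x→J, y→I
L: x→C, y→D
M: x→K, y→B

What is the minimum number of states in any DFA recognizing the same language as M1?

First remove the unreachable states {E,H}; 11 states remain.
P0 = {B,D,F,G,K,L} | {A,C,I,J,M}.
On input x, block {B,D,F,G,K,L} splits into {B,F,G,K,L} and {D}.
Split {B,F,G,K,L} by δ(·,y) → {F,G,K} and {B} and {L}.
On input x, block {A,C,I,J,M} splits into {A,C,J,M} and {I}.
Split {F,G,K} by δ(·,y) → {F,K} and {G}.
Split {A,C,J,M} by δ(·,y) → {A,M} and {C,J}.
No further refinement is possible. Final partition (8 blocks): {F,K} | {A,M} | {D} | {B} | {L} | {I} | {G} | {C,J}.

8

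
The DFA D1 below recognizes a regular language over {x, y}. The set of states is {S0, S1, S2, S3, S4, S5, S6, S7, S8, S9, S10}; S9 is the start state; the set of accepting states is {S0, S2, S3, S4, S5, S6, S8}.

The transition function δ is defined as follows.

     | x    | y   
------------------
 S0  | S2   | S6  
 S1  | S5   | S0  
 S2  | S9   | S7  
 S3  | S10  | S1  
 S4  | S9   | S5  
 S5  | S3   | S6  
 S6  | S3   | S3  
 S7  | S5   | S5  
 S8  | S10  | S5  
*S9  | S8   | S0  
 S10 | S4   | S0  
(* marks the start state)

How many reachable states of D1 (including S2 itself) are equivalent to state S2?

Every state is reachable, so we keep all 11.
Start with accepting vs non-accepting: {S0,S2,S3,S4,S5,S6,S8} | {S1,S7,S9,S10}.
Refine {S0,S2,S3,S4,S5,S6,S8} on symbol x: members go to different blocks, giving {S2,S3,S4,S8} and {S0,S5,S6}.
Split {S2,S3,S4,S8} by δ(·,y) → {S2,S3} and {S4,S8}.
Refine {S1,S7,S9,S10} on symbol x: members go to different blocks, giving {S1,S7} and {S9,S10}.
On input y, block {S0,S5,S6} splits into {S0,S5} and {S6}.
Stable partition: {S2,S3} | {S1,S7} | {S0,S5} | {S4,S8} | {S9,S10} | {S6} — 6 equivalence classes.
The equivalence class containing S2 is {S2,S3}, of size 2.

2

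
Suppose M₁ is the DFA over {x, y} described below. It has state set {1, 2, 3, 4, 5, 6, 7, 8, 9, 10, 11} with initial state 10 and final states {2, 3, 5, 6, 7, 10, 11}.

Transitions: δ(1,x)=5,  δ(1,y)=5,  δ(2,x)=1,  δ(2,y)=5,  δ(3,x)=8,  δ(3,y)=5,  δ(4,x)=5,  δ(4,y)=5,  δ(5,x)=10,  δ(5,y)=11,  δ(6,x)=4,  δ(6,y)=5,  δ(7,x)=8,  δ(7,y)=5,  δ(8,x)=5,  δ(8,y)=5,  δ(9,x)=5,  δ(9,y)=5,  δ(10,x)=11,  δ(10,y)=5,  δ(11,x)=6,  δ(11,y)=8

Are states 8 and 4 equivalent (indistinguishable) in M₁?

First remove the unreachable states {1,2,3,7,9}; 6 states remain.
P0 = {5,6,10,11} | {4,8}.
Split {5,6,10,11} by δ(·,x) → {5,10,11} and {6}.
Refine {5,10,11} on symbol x: members go to different blocks, giving {5,10} and {11}.
On input x, block {5,10} splits into {5} and {10}.
The partition is now stable with 5 blocks: {5} | {4,8} | {6} | {11} | {10}.
8 and 4 lie in the same block of the stable partition, so they are equivalent — no string distinguishes them.

Yes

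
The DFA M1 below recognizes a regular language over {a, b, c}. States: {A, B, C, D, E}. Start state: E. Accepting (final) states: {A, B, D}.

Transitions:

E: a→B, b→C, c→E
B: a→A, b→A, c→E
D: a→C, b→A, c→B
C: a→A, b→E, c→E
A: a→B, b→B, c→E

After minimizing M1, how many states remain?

2

First remove the unreachable states {D}; 4 states remain.
Initial partition by acceptance: {A,B} | {C,E}.
Stable partition: {A,B} | {C,E} — 2 equivalence classes.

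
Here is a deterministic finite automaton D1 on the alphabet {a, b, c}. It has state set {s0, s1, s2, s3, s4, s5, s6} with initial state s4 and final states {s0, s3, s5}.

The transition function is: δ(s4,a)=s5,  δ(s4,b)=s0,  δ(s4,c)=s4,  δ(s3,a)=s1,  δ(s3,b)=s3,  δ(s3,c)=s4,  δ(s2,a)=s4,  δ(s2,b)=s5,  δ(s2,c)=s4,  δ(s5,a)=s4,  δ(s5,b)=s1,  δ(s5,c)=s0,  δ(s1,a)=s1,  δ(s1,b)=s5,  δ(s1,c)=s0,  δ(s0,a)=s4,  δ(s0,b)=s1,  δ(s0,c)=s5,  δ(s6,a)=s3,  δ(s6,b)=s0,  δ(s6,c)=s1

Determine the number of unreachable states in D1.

3

BFS from s4 reaches {s0, s1, s4, s5}; the 3 state(s) s2, s3, s6 are never visited.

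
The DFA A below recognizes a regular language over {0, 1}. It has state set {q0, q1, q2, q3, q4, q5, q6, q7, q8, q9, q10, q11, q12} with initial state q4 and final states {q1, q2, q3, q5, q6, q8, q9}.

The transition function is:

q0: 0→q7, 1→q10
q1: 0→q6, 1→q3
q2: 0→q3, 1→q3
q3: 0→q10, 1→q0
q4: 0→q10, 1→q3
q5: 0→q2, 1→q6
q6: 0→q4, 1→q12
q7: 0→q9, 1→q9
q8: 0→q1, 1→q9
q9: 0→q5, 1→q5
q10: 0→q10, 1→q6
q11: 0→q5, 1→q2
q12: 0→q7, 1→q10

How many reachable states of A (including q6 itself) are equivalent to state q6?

2

First remove the unreachable states {q1,q8,q11}; 10 states remain.
Start with accepting vs non-accepting: {q2,q3,q5,q6,q9} | {q0,q4,q7,q10,q12}.
Refine {q2,q3,q5,q6,q9} on symbol 0: members go to different blocks, giving {q2,q5,q9} and {q3,q6}.
On input 0, block {q2,q5,q9} splits into {q5,q9} and {q2}.
On input 0, block {q5,q9} splits into {q5} and {q9}.
Split {q0,q4,q7,q10,q12} by δ(·,0) → {q0,q4,q10,q12} and {q7}.
Split {q0,q4,q10,q12} by δ(·,0) → {q0,q12} and {q4,q10}.
The partition is now stable with 7 blocks: {q5} | {q0,q12} | {q3,q6} | {q2} | {q9} | {q7} | {q4,q10}.
State q6 belongs to the block {q3,q6}, which has 2 states.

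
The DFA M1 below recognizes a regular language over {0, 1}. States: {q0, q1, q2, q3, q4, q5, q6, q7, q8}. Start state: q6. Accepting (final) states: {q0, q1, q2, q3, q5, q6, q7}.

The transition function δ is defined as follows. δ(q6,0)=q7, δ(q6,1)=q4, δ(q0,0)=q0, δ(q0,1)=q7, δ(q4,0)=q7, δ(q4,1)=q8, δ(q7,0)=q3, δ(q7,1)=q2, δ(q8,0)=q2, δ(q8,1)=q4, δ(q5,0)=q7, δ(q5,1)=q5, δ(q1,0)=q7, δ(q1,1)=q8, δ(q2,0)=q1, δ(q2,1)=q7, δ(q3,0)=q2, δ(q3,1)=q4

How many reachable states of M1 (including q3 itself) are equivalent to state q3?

States {q0,q5} cannot be reached from the start state, so discard them.
Initial partition by acceptance: {q1,q2,q3,q6,q7} | {q4,q8}.
Refine {q1,q2,q3,q6,q7} on symbol 1: members go to different blocks, giving {q1,q3,q6} and {q2,q7}.
Stable partition: {q1,q3,q6} | {q4,q8} | {q2,q7} — 3 equivalence classes.
The equivalence class containing q3 is {q1,q3,q6}, of size 3.

3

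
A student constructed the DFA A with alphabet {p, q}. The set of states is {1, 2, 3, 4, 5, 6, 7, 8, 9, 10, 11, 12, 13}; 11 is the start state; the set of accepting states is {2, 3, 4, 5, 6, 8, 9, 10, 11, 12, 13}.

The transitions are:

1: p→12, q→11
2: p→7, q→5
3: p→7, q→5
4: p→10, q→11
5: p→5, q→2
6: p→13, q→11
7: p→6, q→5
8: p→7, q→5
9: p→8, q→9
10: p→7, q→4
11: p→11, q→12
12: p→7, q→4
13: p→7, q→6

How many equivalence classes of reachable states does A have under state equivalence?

First remove the unreachable states {1,3,8,9}; 9 states remain.
P0 = {2,4,5,6,10,11,12,13} | {7}.
Split {2,4,5,6,10,11,12,13} by δ(·,p) → {2,10,12,13} and {4,5,6,11}.
On input p, block {4,5,6,11} splits into {4,6} and {5,11}.
Refine {2,10,12,13} on symbol q: members go to different blocks, giving {10,12,13} and {2}.
Split {5,11} by δ(·,q) → {5} and {11}.
The partition is now stable with 6 blocks: {10,12,13} | {7} | {4,6} | {5} | {2} | {11}.

6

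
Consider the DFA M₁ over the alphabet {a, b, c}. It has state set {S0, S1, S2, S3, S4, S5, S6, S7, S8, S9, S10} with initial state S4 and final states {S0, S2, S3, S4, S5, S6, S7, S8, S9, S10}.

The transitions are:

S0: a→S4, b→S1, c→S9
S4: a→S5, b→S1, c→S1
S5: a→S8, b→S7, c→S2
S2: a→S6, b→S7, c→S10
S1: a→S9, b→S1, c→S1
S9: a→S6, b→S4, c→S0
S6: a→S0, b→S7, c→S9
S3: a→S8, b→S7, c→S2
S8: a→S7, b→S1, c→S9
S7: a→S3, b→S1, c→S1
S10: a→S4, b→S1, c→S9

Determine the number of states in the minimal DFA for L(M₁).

5

All states are reachable from the start state.
Initial partition by acceptance: {S0,S2,S3,S4,S5,S6,S7,S8,S9,S10} | {S1}.
Split {S0,S2,S3,S4,S5,S6,S7,S8,S9,S10} by δ(·,b) → {S0,S4,S7,S8,S10} and {S2,S3,S5,S6,S9}.
On input a, block {S0,S4,S7,S8,S10} splits into {S0,S8,S10} and {S4,S7}.
Split {S2,S3,S5,S6,S9} by δ(·,a) → {S3,S5,S6} and {S2,S9}.
Stable partition: {S0,S8,S10} | {S1} | {S3,S5,S6} | {S4,S7} | {S2,S9} — 5 equivalence classes.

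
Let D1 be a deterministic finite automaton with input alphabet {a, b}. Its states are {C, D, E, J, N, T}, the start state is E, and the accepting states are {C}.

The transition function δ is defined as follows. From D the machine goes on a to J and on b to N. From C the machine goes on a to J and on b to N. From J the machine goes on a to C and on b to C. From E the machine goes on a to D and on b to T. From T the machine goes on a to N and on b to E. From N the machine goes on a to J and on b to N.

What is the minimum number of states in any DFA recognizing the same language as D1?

4

Every state is reachable, so we keep all 6.
Start with accepting vs non-accepting: {C} | {D,E,J,N,T}.
Refine {D,E,J,N,T} on symbol a: members go to different blocks, giving {D,E,N,T} and {J}.
On input a, block {D,E,N,T} splits into {D,N} and {E,T}.
The partition is now stable with 4 blocks: {C} | {D,N} | {J} | {E,T}.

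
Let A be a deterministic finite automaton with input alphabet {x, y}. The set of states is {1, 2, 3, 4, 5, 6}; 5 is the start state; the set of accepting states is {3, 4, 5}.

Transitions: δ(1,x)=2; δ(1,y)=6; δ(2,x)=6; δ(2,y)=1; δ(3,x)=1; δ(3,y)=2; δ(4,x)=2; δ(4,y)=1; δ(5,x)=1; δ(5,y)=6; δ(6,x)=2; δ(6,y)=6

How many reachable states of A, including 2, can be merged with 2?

3

States {3,4} cannot be reached from the start state, so discard them.
P0 = {5} | {1,2,6}.
No further refinement is possible. Final partition (2 blocks): {5} | {1,2,6}.
State 2 belongs to the block {1,2,6}, which has 3 states.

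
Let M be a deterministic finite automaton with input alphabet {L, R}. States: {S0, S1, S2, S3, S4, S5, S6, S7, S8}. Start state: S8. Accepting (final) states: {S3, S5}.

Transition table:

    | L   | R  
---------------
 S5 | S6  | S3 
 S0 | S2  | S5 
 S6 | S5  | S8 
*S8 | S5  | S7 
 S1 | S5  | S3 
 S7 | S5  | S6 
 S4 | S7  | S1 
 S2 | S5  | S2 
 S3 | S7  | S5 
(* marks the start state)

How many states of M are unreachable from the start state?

BFS from S8 reaches {S3, S5, S6, S7, S8}; the 4 state(s) S0, S1, S2, S4 are never visited.

4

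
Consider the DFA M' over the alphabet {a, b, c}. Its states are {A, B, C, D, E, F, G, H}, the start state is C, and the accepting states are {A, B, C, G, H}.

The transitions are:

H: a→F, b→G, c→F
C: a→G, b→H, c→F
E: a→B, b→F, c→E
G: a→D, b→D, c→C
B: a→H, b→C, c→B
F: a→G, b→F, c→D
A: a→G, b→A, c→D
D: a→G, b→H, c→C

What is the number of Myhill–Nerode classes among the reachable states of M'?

5

First remove the unreachable states {A,B,E}; 5 states remain.
Start with accepting vs non-accepting: {C,G,H} | {D,F}.
On input a, block {C,G,H} splits into {G,H} and {C}.
Split {G,H} by δ(·,b) → {G} and {H}.
Refine {D,F} on symbol b: members go to different blocks, giving {D} and {F}.
The partition is now stable with 5 blocks: {G} | {D} | {C} | {H} | {F}.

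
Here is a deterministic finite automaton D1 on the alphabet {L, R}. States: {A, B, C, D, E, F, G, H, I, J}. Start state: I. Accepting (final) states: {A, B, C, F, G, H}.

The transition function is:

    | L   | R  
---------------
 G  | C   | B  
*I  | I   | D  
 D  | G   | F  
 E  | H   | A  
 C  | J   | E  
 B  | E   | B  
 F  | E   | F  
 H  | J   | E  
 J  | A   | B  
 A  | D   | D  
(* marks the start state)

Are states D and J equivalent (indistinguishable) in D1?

No

All states are reachable from the start state.
P0 = {A,B,C,F,G,H} | {D,E,I,J}.
Refine {A,B,C,F,G,H} on symbol L: members go to different blocks, giving {A,B,C,F,H} and {G}.
On input R, block {A,B,C,F,H} splits into {A,C,H} and {B,F}.
Split {D,E,I,J} by δ(·,L) → {E,J} and {D} and {I}.
Refine {A,C,H} on symbol L: members go to different blocks, giving {C,H} and {A}.
On input L, block {E,J} splits into {E} and {J}.
Stable partition: {C,H} | {E} | {G} | {B,F} | {D} | {I} | {A} | {J} — 8 equivalence classes.
D and J end up in different blocks, so they are distinguishable. For instance, the string 'LL' is accepted from only D.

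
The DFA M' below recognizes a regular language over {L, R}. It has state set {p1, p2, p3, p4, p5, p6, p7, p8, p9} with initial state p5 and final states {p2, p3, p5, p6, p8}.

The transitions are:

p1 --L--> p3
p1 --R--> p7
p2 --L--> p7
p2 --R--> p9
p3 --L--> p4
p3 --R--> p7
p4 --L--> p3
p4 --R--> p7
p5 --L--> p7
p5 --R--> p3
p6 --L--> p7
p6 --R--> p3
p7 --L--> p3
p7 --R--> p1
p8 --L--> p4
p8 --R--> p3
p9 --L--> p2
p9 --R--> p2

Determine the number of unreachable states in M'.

BFS from p5 reaches {p1, p3, p4, p5, p7}; the 4 state(s) p2, p6, p8, p9 are never visited.

4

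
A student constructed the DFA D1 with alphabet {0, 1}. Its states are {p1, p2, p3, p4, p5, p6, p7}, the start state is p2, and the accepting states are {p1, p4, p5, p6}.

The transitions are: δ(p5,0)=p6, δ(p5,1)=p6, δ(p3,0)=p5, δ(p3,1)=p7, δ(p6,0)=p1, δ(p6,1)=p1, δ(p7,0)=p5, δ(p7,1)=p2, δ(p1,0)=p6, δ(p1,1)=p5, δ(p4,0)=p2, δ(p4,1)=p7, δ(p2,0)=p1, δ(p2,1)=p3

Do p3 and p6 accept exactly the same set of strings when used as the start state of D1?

No

States {p4} cannot be reached from the start state, so discard them.
P0 = {p1,p5,p6} | {p2,p3,p7}.
The partition is now stable with 2 blocks: {p1,p5,p6} | {p2,p3,p7}.
p3 and p6 end up in different blocks, so they are distinguishable. For instance, the string 'ε' is accepted from only p6.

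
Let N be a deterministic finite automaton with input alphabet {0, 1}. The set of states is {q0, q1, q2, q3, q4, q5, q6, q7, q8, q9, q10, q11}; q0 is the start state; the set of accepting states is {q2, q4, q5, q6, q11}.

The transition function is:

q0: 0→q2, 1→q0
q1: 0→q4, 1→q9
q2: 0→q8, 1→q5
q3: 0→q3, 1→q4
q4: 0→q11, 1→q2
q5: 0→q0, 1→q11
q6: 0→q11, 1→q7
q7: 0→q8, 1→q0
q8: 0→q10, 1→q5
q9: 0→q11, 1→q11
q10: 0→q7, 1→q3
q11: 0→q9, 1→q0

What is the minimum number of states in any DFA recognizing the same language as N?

First remove the unreachable states {q1,q6}; 10 states remain.
Start with accepting vs non-accepting: {q2,q4,q5,q11} | {q0,q3,q7,q8,q9,q10}.
On input 0, block {q2,q4,q5,q11} splits into {q2,q5,q11} and {q4}.
Refine {q2,q5,q11} on symbol 1: members go to different blocks, giving {q2,q5} and {q11}.
On input 1, block {q2,q5} splits into {q2} and {q5}.
Split {q0,q3,q7,q8,q9,q10} by δ(·,0) → {q3,q7,q8,q10} and {q0} and {q9}.
On input 1, block {q3,q7,q8,q10} splits into {q3} and {q7} and {q8} and {q10}.
No further refinement is possible. Final partition (10 blocks): {q2} | {q3} | {q4} | {q11} | {q5} | {q0} | {q9} | {q7} | {q8} | {q10}.

10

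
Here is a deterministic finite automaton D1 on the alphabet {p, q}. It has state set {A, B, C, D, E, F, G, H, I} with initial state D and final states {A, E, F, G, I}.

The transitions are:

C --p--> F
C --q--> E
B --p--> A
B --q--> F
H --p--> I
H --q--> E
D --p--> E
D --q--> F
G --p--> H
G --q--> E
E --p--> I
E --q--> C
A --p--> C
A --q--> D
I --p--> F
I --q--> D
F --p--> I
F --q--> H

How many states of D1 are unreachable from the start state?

3

BFS from D reaches {C, D, E, F, H, I}; the 3 state(s) A, B, G are never visited.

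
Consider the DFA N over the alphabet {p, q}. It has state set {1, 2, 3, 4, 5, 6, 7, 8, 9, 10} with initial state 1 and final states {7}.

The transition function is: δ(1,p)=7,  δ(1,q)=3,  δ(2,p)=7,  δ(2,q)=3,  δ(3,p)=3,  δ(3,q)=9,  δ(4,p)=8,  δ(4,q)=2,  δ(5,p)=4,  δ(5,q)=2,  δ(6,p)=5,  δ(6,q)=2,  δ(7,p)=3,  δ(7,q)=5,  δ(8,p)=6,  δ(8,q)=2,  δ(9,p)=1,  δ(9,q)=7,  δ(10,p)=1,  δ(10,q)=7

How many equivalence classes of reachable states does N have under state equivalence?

5

States {10} cannot be reached from the start state, so discard them.
Initial partition by acceptance: {7} | {1,2,3,4,5,6,8,9}.
Refine {1,2,3,4,5,6,8,9} on symbol p: members go to different blocks, giving {3,4,5,6,8,9} and {1,2}.
On input p, block {3,4,5,6,8,9} splits into {3,4,5,6,8} and {9}.
Split {3,4,5,6,8} by δ(·,q) → {4,5,6,8} and {3}.
The partition is now stable with 5 blocks: {7} | {4,5,6,8} | {1,2} | {9} | {3}.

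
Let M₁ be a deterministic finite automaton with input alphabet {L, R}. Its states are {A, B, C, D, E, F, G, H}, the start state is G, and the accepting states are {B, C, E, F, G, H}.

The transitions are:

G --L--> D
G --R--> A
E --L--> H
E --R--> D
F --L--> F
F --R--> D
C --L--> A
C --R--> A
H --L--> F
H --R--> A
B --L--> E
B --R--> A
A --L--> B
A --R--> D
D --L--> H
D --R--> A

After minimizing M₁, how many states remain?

3

Reachable states from the start: {A,B,D,E,F,G,H}. Unreachable: {C} — drop them.
P0 = {B,E,F,G,H} | {A,D}.
Refine {B,E,F,G,H} on symbol L: members go to different blocks, giving {B,E,F,H} and {G}.
No further refinement is possible. Final partition (3 blocks): {B,E,F,H} | {A,D} | {G}.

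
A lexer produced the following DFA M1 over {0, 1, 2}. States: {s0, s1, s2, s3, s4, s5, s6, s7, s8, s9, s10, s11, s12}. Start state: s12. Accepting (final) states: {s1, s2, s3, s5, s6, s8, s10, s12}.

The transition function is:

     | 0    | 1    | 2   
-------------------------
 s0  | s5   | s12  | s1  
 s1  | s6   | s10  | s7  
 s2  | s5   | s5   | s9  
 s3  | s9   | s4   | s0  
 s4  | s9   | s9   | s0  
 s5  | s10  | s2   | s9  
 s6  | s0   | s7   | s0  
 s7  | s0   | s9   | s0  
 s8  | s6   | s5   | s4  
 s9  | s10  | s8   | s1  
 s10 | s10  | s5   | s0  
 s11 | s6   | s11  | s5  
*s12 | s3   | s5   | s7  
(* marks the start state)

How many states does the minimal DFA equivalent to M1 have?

5

Reachable states from the start: {s0,s1,s2,s3,s4,s5,s6,s7,s8,s9,s10,s12}. Unreachable: {s11} — drop them.
Initial partition by acceptance: {s1,s2,s3,s5,s6,s8,s10,s12} | {s0,s4,s7,s9}.
Split {s1,s2,s3,s5,s6,s8,s10,s12} by δ(·,0) → {s1,s2,s5,s8,s10,s12} and {s3,s6}.
Split {s1,s2,s5,s8,s10,s12} by δ(·,0) → {s1,s8,s12} and {s2,s5,s10}.
On input 0, block {s0,s4,s7,s9} splits into {s0,s9} and {s4,s7}.
No further refinement is possible. Final partition (5 blocks): {s1,s8,s12} | {s0,s9} | {s3,s6} | {s2,s5,s10} | {s4,s7}.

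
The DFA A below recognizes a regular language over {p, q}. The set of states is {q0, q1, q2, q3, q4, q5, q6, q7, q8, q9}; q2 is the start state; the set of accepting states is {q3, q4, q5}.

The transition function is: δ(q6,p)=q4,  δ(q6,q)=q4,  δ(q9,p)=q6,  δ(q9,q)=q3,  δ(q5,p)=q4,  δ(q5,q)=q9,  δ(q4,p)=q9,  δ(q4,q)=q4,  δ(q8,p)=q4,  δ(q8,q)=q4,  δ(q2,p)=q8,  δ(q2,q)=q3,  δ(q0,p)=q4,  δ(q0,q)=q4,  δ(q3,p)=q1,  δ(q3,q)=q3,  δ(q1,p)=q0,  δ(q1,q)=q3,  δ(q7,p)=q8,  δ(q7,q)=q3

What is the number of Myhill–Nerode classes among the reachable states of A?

3

First remove the unreachable states {q5,q7}; 8 states remain.
Initial partition by acceptance: {q3,q4} | {q0,q1,q2,q6,q8,q9}.
Split {q0,q1,q2,q6,q8,q9} by δ(·,p) → {q0,q6,q8} and {q1,q2,q9}.
The partition is now stable with 3 blocks: {q3,q4} | {q0,q6,q8} | {q1,q2,q9}.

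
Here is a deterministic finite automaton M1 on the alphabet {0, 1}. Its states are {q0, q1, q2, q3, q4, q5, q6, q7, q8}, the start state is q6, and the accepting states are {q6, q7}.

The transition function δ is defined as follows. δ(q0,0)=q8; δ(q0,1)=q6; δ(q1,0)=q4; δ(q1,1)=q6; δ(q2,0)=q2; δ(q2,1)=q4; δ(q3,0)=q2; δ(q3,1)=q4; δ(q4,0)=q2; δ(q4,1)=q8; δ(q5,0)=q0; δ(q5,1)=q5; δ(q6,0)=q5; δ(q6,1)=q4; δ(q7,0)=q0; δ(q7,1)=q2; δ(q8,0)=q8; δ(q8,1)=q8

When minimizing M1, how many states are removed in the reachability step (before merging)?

BFS from q6 reaches {q0, q2, q4, q5, q6, q8}; the 3 state(s) q1, q3, q7 are never visited.

3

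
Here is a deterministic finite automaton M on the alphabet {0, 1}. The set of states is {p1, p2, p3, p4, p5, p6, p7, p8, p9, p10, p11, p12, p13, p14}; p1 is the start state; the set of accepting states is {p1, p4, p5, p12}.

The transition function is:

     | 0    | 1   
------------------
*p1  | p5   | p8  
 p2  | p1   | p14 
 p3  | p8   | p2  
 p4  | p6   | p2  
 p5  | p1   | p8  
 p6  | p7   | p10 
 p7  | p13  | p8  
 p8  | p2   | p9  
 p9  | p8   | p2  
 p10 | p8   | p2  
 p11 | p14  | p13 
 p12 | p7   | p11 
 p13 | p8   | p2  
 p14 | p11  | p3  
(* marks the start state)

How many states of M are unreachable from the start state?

5

BFS from p1 reaches {p1, p2, p3, p5, p8, p9, p11, p13, p14}; the 5 state(s) p4, p6, p7, p10, p12 are never visited.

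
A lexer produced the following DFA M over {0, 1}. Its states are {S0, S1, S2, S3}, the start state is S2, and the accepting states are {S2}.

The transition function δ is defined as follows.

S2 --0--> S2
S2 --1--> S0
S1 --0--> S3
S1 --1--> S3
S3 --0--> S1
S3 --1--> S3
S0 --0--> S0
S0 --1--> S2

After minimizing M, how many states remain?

2

States {S1,S3} cannot be reached from the start state, so discard them.
Initial partition by acceptance: {S2} | {S0}.
No further refinement is possible. Final partition (2 blocks): {S2} | {S0}.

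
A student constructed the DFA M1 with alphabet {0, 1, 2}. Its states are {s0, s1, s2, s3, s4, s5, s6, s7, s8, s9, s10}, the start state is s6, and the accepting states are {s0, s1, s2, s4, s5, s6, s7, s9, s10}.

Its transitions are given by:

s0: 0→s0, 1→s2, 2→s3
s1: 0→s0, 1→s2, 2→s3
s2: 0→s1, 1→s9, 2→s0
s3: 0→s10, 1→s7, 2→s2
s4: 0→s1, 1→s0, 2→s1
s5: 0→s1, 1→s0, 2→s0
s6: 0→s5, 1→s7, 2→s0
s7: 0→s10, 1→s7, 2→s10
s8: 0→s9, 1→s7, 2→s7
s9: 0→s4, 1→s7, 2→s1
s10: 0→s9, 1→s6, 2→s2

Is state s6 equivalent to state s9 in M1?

Yes

Reachable states from the start: {s0,s1,s2,s3,s4,s5,s6,s7,s9,s10}. Unreachable: {s8} — drop them.
Start with accepting vs non-accepting: {s0,s1,s2,s4,s5,s6,s7,s9,s10} | {s3}.
Split {s0,s1,s2,s4,s5,s6,s7,s9,s10} by δ(·,2) → {s2,s4,s5,s6,s7,s9,s10} and {s0,s1}.
On input 0, block {s2,s4,s5,s6,s7,s9,s10} splits into {s6,s7,s9,s10} and {s2,s4,s5}.
Split {s6,s7,s9,s10} by δ(·,0) → {s6,s9} and {s7,s10}.
On input 1, block {s2,s4,s5} splits into {s4,s5} and {s2}.
Split {s7,s10} by δ(·,0) → {s7} and {s10}.
No further refinement is possible. Final partition (7 blocks): {s6,s9} | {s3} | {s0,s1} | {s4,s5} | {s7} | {s2} | {s10}.
s6 and s9 lie in the same block of the stable partition, so they are equivalent — no string distinguishes them.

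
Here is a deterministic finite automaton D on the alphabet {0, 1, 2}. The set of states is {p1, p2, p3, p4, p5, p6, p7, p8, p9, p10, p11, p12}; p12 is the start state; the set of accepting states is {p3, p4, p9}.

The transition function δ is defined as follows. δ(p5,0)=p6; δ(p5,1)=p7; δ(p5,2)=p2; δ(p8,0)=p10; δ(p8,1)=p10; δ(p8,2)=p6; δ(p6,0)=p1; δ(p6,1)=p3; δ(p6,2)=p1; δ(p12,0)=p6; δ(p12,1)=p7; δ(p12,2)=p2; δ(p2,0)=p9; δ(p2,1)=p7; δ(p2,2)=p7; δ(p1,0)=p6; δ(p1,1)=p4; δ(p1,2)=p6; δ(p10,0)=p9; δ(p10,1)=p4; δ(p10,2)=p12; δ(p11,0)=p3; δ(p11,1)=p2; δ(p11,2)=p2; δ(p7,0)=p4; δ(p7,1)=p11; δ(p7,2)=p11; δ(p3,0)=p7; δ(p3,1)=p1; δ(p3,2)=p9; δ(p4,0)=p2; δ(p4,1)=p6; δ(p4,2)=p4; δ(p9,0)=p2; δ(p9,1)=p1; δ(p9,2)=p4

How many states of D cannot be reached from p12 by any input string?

Starting at p12 and following transitions, the reachable set is {p1, p2, p3, p4, p6, p7, p9, p11, p12}. That leaves p5, p8, p10 unreachable — 3 in total.

3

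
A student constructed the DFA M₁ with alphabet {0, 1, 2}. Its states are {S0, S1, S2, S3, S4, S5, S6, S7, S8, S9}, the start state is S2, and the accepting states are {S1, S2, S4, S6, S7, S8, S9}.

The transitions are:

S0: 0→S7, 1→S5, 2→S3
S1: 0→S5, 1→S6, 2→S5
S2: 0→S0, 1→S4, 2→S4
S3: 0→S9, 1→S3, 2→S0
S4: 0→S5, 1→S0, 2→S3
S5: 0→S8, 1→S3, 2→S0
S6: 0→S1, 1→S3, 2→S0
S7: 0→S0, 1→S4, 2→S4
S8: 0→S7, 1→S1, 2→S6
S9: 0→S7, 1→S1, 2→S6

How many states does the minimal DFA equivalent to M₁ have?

P0 = {S1,S2,S4,S6,S7,S8,S9} | {S0,S3,S5}.
On input 0, block {S1,S2,S4,S6,S7,S8,S9} splits into {S1,S2,S4,S7} and {S6,S8,S9}.
On input 1, block {S1,S2,S4,S7} splits into {S2,S7} and {S1} and {S4}.
Split {S0,S3,S5} by δ(·,0) → {S3,S5} and {S0}.
Split {S6,S8,S9} by δ(·,0) → {S8,S9} and {S6}.
The partition is now stable with 7 blocks: {S2,S7} | {S3,S5} | {S8,S9} | {S1} | {S4} | {S0} | {S6}.

7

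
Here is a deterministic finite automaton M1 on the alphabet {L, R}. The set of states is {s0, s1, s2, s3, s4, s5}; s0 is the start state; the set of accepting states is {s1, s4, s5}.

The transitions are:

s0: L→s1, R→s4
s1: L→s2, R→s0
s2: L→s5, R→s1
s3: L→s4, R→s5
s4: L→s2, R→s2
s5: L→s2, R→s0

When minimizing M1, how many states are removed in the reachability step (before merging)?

Starting at s0 and following transitions, the reachable set is {s0, s1, s2, s4, s5}. That leaves s3 unreachable — 1 in total.

1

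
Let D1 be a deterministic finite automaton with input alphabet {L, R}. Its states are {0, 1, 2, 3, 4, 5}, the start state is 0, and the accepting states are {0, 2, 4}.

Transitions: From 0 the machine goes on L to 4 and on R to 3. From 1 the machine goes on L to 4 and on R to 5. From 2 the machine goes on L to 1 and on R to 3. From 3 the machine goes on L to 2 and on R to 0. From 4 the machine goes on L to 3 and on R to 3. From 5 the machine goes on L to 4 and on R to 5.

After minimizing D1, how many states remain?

P0 = {0,2,4} | {1,3,5}.
Refine {0,2,4} on symbol L: members go to different blocks, giving {2,4} and {0}.
Split {1,3,5} by δ(·,R) → {1,5} and {3}.
Split {2,4} by δ(·,L) → {2} and {4}.
No further refinement is possible. Final partition (5 blocks): {2} | {1,5} | {0} | {3} | {4}.

5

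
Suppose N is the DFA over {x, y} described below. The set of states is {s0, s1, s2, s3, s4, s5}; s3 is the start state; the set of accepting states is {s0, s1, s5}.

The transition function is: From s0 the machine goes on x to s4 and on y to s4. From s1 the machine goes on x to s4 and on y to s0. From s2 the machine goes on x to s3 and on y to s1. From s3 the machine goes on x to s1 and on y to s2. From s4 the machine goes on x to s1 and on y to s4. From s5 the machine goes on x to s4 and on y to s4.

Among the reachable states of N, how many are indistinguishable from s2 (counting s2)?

1

First remove the unreachable states {s5}; 5 states remain.
Start with accepting vs non-accepting: {s0,s1} | {s2,s3,s4}.
Refine {s0,s1} on symbol y: members go to different blocks, giving {s0} and {s1}.
Split {s2,s3,s4} by δ(·,x) → {s3,s4} and {s2}.
On input y, block {s3,s4} splits into {s3} and {s4}.
The partition is now stable with 5 blocks: {s0} | {s3} | {s1} | {s2} | {s4}.
The equivalence class containing s2 is {s2}, of size 1.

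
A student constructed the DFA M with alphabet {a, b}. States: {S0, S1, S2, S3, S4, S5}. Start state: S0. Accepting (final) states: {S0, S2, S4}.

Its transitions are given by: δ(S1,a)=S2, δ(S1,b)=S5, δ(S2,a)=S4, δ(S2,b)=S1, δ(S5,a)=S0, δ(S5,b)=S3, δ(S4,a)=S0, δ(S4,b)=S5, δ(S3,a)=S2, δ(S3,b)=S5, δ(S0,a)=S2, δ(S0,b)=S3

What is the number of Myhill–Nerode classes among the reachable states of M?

Every state is reachable, so we keep all 6.
Initial partition by acceptance: {S0,S2,S4} | {S1,S3,S5}.
The partition is now stable with 2 blocks: {S0,S2,S4} | {S1,S3,S5}.

2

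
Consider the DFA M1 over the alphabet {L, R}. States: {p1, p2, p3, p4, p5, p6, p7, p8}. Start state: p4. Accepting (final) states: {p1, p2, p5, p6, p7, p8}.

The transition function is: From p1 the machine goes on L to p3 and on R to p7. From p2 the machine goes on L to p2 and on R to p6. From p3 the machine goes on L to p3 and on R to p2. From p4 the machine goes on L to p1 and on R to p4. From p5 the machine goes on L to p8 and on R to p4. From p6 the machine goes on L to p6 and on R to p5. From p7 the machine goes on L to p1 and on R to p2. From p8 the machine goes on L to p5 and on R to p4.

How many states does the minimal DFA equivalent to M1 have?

7

Every state is reachable, so we keep all 8.
Start with accepting vs non-accepting: {p1,p2,p5,p6,p7,p8} | {p3,p4}.
Refine {p1,p2,p5,p6,p7,p8} on symbol L: members go to different blocks, giving {p2,p5,p6,p7,p8} and {p1}.
Refine {p2,p5,p6,p7,p8} on symbol L: members go to different blocks, giving {p2,p5,p6,p8} and {p7}.
Split {p2,p5,p6,p8} by δ(·,R) → {p2,p6} and {p5,p8}.
On input R, block {p2,p6} splits into {p2} and {p6}.
On input L, block {p3,p4} splits into {p3} and {p4}.
The partition is now stable with 7 blocks: {p2} | {p3} | {p1} | {p7} | {p5,p8} | {p6} | {p4}.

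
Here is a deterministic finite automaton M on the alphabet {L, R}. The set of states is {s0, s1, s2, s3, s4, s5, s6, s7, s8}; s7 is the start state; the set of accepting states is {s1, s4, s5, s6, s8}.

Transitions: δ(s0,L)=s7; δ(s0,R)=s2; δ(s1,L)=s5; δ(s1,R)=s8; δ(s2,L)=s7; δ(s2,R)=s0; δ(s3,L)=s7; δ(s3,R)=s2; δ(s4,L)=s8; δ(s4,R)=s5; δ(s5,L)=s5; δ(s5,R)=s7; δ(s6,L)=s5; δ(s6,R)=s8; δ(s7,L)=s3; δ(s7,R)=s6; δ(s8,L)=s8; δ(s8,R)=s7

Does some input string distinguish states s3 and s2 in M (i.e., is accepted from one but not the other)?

First remove the unreachable states {s1,s4}; 7 states remain.
Initial partition by acceptance: {s5,s6,s8} | {s0,s2,s3,s7}.
Refine {s5,s6,s8} on symbol R: members go to different blocks, giving {s5,s8} and {s6}.
Split {s0,s2,s3,s7} by δ(·,R) → {s0,s2,s3} and {s7}.
No further refinement is possible. Final partition (4 blocks): {s5,s8} | {s0,s2,s3} | {s6} | {s7}.
s3 and s2 lie in the same block of the stable partition, so they are equivalent — no string distinguishes them.

No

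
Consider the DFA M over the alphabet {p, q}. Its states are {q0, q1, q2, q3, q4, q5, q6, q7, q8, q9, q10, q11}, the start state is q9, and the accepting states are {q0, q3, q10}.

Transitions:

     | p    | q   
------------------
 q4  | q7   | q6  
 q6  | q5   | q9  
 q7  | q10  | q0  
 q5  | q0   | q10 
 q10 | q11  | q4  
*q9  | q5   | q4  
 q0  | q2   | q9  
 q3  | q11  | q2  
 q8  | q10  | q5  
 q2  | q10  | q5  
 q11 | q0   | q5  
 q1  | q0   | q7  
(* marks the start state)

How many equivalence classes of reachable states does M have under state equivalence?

Reachable states from the start: {q0,q2,q4,q5,q6,q7,q9,q10,q11}. Unreachable: {q1,q3,q8} — drop them.
P0 = {q0,q10} | {q2,q4,q5,q6,q7,q9,q11}.
Split {q2,q4,q5,q6,q7,q9,q11} by δ(·,p) → {q2,q5,q7,q11} and {q4,q6,q9}.
Refine {q2,q5,q7,q11} on symbol q: members go to different blocks, giving {q2,q11} and {q5,q7}.
No further refinement is possible. Final partition (4 blocks): {q0,q10} | {q2,q11} | {q4,q6,q9} | {q5,q7}.

4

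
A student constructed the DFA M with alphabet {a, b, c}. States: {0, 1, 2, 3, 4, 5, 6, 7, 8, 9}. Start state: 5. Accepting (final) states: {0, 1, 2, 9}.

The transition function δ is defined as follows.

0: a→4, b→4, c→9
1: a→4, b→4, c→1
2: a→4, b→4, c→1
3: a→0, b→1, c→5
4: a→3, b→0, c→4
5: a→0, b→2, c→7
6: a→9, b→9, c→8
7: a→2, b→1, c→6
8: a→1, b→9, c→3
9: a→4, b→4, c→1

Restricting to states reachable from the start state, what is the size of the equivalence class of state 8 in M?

5

Initial partition by acceptance: {0,1,2,9} | {3,4,5,6,7,8}.
Split {3,4,5,6,7,8} by δ(·,a) → {3,5,6,7,8} and {4}.
Stable partition: {0,1,2,9} | {3,5,6,7,8} | {4} — 3 equivalence classes.
The equivalence class containing 8 is {3,5,6,7,8}, of size 5.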